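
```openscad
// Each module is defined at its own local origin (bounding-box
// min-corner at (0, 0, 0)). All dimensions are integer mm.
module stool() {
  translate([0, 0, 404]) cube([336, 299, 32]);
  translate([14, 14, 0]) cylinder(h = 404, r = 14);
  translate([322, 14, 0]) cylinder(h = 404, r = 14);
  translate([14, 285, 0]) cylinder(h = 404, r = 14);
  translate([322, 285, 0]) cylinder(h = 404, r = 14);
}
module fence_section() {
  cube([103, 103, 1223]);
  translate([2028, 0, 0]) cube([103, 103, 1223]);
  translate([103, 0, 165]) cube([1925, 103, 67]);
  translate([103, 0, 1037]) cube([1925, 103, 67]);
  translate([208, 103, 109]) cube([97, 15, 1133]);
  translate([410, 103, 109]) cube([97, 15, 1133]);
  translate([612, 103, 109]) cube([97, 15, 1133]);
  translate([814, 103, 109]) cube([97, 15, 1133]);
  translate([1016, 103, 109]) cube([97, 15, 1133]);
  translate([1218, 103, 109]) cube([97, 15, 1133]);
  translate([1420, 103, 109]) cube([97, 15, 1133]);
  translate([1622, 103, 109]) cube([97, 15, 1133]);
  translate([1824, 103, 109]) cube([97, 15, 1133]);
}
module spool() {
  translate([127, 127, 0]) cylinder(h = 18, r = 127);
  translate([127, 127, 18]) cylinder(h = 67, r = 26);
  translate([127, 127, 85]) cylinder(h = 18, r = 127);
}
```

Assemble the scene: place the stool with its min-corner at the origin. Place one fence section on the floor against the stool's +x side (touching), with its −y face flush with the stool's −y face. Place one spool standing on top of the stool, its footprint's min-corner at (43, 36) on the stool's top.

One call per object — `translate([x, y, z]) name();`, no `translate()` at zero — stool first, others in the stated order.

stool();
translate([336, 0, 0]) fence_section();
translate([43, 36, 436]) spool();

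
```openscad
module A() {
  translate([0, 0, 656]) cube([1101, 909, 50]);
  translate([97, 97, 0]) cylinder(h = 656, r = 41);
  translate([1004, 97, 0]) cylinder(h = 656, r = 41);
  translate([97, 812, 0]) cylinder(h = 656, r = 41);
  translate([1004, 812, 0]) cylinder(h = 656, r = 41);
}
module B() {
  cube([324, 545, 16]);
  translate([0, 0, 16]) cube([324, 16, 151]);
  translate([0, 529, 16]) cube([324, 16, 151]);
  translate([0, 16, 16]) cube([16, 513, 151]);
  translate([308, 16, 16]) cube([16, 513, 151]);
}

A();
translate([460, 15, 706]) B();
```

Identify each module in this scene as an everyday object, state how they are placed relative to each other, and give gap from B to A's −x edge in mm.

The open box's min-x is at 460; the table's min-x is 0; gap = 460 mm.

A is a table. B is an open box. The open box is on top of the table. The gap from the open box to the table's −x edge is 460 mm.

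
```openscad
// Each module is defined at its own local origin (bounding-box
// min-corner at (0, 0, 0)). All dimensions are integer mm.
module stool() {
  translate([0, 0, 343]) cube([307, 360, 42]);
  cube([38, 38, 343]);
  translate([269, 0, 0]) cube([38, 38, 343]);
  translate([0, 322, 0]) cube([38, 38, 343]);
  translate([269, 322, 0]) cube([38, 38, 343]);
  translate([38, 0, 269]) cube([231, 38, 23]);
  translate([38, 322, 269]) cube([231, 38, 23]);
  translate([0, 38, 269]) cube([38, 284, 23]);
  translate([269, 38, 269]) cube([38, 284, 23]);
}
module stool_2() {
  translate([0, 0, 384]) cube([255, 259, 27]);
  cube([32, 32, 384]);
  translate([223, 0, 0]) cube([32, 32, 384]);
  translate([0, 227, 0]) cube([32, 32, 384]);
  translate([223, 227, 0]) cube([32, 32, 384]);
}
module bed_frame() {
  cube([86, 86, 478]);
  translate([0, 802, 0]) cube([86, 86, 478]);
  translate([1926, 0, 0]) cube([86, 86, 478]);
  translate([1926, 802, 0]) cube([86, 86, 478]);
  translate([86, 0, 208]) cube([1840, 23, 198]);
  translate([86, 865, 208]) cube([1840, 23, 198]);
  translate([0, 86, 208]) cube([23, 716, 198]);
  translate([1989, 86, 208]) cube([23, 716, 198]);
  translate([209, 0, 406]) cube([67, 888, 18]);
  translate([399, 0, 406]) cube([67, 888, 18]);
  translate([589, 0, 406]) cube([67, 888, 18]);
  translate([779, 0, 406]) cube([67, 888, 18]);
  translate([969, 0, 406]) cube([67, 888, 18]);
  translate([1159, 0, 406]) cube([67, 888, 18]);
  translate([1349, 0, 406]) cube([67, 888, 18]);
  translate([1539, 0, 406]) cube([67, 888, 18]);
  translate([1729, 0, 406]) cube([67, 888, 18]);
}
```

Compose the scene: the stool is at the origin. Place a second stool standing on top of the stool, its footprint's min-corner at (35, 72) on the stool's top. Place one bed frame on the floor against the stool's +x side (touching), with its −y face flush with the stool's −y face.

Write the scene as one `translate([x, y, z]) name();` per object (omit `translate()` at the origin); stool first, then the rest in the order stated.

stool();
translate([35, 72, 385]) stool_2();
translate([307, 0, 0]) bed_frame();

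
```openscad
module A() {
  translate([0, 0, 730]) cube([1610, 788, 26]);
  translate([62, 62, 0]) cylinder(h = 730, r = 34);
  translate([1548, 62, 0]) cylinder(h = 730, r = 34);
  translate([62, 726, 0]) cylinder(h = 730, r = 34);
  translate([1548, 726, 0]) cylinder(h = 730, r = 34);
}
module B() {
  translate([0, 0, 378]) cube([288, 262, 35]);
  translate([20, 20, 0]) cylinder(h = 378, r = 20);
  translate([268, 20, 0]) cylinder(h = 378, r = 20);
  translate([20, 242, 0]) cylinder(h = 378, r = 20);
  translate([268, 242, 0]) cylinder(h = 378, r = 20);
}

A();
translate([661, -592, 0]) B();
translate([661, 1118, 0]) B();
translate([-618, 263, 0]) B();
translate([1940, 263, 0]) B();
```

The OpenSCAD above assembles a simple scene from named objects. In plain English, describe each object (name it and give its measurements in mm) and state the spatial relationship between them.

A is a table: top 1610 mm (x) × 788 mm (y), 26 mm thick, upper face at z = 756 mm, on four round legs of 68 mm diameter, each leg's bounding box inset 28 mm from the nearest pair of top edges, running from z = 0 to the bottom of the top.

B is a simple wooden stool: a rectangular seat 288 mm (x) by 262 mm (y), 35 mm thick, top face at z = 413 mm, on four round legs, each 40 mm in diameter. The legs rest on z = 0, each leg's axis is inset half a diameter from the nearest pair of seat edges (so the leg's bounding box is flush with the corner).

Four stools sit around the table at the −y, +y, −x, +x sides.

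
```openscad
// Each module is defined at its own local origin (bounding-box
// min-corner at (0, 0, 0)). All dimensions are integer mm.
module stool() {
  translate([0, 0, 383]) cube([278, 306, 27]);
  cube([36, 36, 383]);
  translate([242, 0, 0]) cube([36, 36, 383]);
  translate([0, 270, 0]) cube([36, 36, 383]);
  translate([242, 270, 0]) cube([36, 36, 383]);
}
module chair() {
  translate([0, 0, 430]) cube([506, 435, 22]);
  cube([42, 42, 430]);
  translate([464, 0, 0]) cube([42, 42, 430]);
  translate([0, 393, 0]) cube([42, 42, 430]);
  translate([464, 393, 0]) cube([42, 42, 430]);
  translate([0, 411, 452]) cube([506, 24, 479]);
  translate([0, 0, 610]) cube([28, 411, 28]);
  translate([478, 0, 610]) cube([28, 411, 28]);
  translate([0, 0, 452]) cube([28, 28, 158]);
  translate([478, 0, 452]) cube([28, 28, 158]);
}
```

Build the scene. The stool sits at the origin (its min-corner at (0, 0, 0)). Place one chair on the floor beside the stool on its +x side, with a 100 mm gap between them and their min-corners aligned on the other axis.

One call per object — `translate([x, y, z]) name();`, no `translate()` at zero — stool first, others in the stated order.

stool();
translate([378, 0, 0]) chair();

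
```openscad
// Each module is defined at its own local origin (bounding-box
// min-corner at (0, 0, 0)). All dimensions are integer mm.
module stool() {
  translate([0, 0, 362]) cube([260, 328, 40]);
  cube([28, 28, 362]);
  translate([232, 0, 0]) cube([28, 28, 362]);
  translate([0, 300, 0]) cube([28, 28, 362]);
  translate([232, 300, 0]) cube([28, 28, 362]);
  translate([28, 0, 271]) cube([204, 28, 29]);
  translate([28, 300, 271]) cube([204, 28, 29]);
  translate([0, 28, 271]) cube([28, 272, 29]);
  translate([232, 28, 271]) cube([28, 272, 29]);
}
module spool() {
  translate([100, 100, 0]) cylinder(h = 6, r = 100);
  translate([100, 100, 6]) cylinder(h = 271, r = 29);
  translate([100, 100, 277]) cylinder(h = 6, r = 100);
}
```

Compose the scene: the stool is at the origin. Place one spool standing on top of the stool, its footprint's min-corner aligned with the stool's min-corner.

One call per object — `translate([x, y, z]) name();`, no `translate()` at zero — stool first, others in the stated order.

stool();
translate([0, 0, 402]) spool();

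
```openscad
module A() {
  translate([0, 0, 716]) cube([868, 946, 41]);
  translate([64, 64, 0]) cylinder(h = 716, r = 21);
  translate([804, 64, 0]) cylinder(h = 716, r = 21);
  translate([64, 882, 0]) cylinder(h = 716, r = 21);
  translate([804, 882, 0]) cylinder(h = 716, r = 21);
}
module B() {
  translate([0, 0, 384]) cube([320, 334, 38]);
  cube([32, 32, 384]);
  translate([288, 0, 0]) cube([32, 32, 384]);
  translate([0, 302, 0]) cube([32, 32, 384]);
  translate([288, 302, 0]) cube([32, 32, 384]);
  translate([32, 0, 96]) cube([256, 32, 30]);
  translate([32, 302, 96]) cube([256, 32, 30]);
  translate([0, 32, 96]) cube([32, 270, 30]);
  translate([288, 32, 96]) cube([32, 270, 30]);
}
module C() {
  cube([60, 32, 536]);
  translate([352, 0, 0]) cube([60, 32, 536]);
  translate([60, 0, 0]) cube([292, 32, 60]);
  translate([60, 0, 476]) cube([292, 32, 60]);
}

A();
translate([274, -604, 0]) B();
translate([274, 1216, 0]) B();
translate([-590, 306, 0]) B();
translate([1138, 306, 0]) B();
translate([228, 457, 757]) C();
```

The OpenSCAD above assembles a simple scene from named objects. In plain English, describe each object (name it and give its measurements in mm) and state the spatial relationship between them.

A is a table with a 868×946 mm rectangular top, 41 mm thick, top surface at z = 757 mm, supported by four round legs of 42 mm diameter, each leg's bounding box inset 43 mm from the nearest pair of top edges, running from the floor.

B is a four-legged stool. The seat is a 320×334×38 mm slab whose top surface is at z = 422 mm; four square legs, each 32×32 mm in cross-section, run from the floor (z = 0) to the underside of the seat, each flush with a corner of the seat. Four stretchers, 32 mm wide and 30 mm tall, connect adjacent legs with their undersides at z = 96 mm, each running between the inner faces of the legs it joins and aligned with the legs' outer faces on the other axis.

C is a rectangular picture frame lying in the x–z plane (depth along y). The opening is 292 mm wide (x) by 416 mm tall (z), surrounded by a border 60 mm wide on all four sides. The frame is 32 mm deep and is made of two full-height vertical stiles with two horizontal rails fitted between them.

Four stools sit around the table at the −y, +y, −x, +x sides. The picture frame is on top of the table, centred.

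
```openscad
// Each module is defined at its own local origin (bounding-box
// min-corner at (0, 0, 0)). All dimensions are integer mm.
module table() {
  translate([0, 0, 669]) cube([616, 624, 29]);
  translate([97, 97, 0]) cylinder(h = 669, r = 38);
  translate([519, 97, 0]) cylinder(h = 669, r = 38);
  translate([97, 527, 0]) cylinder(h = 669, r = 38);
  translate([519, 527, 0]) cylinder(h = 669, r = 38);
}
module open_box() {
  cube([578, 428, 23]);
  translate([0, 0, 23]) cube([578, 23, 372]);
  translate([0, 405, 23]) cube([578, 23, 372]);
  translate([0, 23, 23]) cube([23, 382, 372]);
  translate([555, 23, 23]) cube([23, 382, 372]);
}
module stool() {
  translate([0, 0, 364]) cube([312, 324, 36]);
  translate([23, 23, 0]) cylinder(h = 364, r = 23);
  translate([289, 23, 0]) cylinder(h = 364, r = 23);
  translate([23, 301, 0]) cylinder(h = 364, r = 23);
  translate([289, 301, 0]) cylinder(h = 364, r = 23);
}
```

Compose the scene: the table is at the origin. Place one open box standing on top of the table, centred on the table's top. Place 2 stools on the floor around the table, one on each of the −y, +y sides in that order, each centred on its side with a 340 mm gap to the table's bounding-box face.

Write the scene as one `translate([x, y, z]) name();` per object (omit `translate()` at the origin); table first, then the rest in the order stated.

table();
translate([19, 98, 698]) open_box();
translate([152, -664, 0]) stool();
translate([152, 964, 0]) stool();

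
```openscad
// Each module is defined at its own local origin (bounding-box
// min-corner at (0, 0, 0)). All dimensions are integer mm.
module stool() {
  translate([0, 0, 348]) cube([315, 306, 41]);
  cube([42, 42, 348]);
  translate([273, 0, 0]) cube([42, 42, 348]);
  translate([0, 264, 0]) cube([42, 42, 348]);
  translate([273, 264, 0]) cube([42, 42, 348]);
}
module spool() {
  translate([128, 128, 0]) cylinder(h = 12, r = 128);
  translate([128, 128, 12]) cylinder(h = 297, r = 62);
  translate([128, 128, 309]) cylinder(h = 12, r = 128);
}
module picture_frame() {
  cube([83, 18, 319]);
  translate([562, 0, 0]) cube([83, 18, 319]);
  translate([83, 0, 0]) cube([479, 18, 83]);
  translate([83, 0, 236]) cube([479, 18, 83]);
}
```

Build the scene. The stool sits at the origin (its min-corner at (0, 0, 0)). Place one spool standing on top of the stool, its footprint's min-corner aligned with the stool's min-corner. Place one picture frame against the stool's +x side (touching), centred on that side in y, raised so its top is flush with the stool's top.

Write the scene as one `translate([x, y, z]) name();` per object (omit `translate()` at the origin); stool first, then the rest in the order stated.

stool();
translate([0, 0, 389]) spool();
translate([315, 144, 70]) picture_frame();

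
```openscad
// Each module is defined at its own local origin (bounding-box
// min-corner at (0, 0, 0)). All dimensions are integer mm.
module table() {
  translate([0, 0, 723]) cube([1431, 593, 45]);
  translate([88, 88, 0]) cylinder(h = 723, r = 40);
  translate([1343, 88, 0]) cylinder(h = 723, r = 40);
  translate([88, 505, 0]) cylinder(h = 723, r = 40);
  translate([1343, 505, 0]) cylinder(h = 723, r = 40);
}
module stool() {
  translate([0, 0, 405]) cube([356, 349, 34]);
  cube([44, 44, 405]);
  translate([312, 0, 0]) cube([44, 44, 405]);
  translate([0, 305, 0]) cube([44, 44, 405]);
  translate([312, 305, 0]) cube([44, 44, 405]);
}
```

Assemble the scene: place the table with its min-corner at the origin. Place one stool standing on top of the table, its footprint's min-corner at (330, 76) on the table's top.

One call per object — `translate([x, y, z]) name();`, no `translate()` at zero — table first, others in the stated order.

table();
translate([330, 76, 768]) stool();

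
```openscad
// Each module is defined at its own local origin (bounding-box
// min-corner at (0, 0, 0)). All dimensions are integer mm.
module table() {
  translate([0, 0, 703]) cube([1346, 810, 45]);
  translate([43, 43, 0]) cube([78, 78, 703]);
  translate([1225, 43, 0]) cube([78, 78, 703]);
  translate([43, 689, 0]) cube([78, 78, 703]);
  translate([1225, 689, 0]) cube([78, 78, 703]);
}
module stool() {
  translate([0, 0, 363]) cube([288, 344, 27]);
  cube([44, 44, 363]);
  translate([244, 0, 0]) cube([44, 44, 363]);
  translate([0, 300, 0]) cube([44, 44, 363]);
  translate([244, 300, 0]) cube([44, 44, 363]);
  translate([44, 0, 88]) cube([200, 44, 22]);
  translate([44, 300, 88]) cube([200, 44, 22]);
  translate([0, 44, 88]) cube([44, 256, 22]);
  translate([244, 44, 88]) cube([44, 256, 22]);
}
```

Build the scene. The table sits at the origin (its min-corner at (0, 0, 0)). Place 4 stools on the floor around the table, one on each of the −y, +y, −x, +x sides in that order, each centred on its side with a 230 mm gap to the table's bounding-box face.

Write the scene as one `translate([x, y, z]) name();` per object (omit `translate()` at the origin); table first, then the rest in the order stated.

table();
translate([529, -574, 0]) stool();
translate([529, 1040, 0]) stool();
translate([-518, 233, 0]) stool();
translate([1576, 233, 0]) stool();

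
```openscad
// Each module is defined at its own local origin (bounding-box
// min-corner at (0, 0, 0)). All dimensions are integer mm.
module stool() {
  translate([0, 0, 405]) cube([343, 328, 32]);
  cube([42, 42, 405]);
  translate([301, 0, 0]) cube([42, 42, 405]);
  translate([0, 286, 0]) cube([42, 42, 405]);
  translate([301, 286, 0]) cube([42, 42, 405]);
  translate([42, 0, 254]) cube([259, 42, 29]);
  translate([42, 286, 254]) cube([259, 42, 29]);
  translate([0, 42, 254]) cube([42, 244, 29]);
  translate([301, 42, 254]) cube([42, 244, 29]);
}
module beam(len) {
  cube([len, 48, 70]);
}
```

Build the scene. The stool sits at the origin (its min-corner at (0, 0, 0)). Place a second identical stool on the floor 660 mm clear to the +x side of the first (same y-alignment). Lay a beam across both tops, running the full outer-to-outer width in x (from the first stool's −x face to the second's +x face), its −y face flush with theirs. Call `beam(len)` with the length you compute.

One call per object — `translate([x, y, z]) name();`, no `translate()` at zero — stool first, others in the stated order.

stool();
translate([1003, 0, 0]) stool();
translate([0, 0, 437]) beam(1346);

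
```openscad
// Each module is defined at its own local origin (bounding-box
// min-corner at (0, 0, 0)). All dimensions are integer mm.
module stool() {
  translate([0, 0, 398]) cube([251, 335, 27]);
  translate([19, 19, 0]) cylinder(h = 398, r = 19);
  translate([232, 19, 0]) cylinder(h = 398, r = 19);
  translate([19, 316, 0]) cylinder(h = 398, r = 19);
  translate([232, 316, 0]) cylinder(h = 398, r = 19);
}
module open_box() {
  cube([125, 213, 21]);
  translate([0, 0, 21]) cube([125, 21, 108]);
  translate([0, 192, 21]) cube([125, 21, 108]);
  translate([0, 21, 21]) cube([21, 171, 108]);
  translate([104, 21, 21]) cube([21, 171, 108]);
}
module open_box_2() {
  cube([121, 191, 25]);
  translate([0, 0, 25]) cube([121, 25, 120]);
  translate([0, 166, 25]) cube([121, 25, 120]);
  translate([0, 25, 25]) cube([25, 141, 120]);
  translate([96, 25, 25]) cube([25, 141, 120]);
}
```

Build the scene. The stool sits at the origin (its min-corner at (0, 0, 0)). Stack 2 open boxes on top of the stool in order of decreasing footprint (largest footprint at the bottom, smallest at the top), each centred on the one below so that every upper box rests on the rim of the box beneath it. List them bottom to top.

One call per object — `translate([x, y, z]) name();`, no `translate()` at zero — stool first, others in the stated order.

stool();
translate([63, 61, 425]) open_box();
translate([65, 72, 554]) open_box_2();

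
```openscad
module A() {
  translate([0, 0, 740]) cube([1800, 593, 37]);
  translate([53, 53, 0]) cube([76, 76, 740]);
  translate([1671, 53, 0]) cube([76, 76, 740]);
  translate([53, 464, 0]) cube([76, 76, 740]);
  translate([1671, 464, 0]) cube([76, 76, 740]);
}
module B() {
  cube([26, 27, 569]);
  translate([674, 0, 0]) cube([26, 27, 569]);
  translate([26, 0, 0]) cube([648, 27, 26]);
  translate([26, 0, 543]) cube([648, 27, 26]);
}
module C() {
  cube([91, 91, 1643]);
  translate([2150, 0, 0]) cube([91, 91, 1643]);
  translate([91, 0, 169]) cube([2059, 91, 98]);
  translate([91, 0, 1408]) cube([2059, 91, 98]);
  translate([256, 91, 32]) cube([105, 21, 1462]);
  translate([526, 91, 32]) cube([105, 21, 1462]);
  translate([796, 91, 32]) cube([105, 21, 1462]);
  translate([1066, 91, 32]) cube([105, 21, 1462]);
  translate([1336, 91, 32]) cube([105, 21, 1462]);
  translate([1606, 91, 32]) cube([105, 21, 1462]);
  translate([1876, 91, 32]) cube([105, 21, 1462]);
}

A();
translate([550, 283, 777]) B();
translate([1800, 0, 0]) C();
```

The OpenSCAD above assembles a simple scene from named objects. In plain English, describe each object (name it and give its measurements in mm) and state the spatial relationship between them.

A is a table with a 1800×593 mm rectangular top, 37 mm thick, top surface at z = 777 mm, supported by four 76×76 mm square legs, each inset 53 mm from the nearest pair of top edges, running from the floor.

B is a rectangular picture frame lying in the x–z plane (depth along y). The opening is 648 mm wide (x) by 517 mm tall (z), surrounded by a border 26 mm wide on all four sides. The frame is 27 mm deep and is made of two full-height vertical stiles with two horizontal rails fitted between them.

C is a fence section. Two 91×91 mm posts, 1643 mm tall, stand on the floor with a clear span of 2059 mm between their inner faces. Two horizontal rails of 91×98 mm section span the gap between the posts with their undersides at z = 169 mm and z = 1408 mm, flush with the posts' −y face. 7 pickets, each 105 mm wide, 21 mm thick and 1462 mm tall, are fixed to the +y face of the rails with their bottoms at z = 32 mm, evenly spaced across the span with equal gaps (rounded down to the nearest mm) at the −x end and between each pair — any rounding remainder accumulates at the +x end.

The picture frame is on top of the table, centred. The fence section is against the table's +x side, with their −y faces flush.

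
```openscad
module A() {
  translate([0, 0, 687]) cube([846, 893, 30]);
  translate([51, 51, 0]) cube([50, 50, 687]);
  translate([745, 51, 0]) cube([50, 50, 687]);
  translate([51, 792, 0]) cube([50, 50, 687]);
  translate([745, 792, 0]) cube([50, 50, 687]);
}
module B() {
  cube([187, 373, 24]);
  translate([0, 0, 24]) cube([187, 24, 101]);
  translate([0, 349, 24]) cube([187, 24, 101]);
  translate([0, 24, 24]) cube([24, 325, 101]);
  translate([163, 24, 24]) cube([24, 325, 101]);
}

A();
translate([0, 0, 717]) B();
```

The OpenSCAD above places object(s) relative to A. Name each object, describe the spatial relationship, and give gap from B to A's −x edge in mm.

The open box's min-x is at 0; the table's min-x is 0; gap = 0 mm.

A is a table. B is an open box. The open box is on top of the table. The gap from the open box to the table's −x edge is 0 mm.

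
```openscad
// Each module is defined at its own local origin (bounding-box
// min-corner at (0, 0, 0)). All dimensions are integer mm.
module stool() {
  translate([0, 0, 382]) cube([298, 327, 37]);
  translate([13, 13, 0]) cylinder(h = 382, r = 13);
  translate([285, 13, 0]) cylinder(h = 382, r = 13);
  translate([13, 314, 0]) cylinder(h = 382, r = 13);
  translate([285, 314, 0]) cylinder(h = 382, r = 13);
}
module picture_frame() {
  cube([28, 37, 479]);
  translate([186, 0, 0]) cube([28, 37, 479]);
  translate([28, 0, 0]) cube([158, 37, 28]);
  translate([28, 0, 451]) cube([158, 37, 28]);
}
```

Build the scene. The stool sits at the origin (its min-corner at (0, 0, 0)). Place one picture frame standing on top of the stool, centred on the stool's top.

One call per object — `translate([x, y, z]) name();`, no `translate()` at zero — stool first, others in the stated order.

stool();
translate([42, 145, 419]) picture_frame();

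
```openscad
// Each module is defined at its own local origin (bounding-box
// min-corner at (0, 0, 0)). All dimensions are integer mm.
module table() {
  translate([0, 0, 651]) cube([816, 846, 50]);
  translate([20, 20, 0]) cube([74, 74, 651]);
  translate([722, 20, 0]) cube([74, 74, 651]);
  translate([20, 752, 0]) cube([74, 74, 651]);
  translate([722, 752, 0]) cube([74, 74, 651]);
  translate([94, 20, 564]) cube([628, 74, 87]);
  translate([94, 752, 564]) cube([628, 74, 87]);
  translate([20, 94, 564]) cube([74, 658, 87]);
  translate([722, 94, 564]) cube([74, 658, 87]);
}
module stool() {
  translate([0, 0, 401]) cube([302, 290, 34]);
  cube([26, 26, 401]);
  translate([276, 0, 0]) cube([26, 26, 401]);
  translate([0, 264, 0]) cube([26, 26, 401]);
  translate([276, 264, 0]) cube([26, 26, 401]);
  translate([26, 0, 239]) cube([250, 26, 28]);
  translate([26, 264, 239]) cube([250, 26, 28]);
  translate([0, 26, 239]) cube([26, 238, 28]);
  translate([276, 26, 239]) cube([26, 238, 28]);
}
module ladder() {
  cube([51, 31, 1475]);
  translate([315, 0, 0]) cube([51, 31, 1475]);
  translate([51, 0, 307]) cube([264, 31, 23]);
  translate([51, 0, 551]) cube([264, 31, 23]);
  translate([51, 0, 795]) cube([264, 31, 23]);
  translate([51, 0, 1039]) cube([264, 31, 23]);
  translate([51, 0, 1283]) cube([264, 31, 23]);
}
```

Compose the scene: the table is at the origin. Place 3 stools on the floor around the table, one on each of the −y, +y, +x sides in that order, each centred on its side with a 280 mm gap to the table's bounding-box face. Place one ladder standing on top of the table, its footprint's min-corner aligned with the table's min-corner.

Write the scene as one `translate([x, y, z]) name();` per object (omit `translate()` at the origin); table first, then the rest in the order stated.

table();
translate([257, -570, 0]) stool();
translate([257, 1126, 0]) stool();
translate([1096, 278, 0]) stool();
translate([0, 0, 701]) ladder();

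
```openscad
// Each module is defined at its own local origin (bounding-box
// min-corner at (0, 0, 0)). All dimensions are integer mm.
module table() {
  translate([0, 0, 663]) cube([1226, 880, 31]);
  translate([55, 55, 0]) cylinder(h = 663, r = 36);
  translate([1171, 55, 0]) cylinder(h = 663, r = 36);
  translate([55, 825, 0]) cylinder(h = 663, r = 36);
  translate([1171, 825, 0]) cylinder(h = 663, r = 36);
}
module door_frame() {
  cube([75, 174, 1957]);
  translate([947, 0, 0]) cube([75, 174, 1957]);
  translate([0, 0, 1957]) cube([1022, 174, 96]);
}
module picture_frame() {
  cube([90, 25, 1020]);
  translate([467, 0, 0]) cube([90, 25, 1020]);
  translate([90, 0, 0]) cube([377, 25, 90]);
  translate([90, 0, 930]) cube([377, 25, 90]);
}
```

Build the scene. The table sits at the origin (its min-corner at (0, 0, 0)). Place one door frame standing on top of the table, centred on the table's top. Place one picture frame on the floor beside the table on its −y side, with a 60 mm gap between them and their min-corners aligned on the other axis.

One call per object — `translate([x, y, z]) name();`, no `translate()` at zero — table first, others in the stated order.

table();
translate([102, 353, 694]) door_frame();
translate([0, -85, 0]) picture_frame();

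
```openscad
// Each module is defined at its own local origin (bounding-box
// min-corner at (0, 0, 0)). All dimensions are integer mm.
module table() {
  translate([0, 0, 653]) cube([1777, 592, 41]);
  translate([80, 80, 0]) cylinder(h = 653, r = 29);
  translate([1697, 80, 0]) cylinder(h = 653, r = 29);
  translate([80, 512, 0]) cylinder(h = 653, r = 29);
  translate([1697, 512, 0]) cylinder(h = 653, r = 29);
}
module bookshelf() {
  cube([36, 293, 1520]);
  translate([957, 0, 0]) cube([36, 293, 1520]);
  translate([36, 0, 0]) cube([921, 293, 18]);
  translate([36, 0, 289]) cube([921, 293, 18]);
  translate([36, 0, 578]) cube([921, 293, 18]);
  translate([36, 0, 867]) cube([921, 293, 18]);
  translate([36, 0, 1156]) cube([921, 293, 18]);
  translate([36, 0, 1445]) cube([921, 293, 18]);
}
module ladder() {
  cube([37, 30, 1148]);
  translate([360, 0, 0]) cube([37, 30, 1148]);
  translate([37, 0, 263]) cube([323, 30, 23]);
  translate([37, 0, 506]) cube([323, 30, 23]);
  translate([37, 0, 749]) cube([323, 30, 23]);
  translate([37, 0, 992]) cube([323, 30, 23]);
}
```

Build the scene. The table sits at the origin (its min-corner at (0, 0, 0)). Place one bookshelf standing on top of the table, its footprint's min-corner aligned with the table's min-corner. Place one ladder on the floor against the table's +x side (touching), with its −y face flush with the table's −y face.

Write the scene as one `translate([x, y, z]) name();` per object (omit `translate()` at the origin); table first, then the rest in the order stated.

table();
translate([0, 0, 694]) bookshelf();
translate([1777, 0, 0]) ladder();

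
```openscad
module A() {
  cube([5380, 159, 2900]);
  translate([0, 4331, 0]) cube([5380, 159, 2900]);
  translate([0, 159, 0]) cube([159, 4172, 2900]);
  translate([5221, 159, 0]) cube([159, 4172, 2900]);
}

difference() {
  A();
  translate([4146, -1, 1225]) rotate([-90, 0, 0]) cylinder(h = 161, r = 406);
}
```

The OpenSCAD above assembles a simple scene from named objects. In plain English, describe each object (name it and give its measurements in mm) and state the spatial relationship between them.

A is a box-shaped house frame (walls only): outside footprint 5380×4490 mm, wall height 2900 mm, wall thickness 159 mm. The two y-facing walls run the full x-width; the two x-facing walls fit between the inner faces of the y-facing walls.

The house frame has a circular hole of radius 406 mm through its front wall, centred at (x = 4146, z = 1225).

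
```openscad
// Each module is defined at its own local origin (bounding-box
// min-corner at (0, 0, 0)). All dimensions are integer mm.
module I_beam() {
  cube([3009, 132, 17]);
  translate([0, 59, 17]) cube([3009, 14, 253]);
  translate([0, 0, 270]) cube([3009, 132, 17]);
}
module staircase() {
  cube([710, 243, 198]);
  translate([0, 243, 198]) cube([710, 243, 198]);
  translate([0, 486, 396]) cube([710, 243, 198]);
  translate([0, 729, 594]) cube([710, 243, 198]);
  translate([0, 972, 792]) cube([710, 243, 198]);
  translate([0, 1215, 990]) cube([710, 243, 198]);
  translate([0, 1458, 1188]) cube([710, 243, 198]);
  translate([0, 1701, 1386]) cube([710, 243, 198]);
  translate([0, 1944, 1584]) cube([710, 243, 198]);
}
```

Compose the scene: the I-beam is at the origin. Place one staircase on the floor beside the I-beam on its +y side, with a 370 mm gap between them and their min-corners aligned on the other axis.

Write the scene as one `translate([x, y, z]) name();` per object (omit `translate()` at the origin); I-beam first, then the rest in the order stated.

I_beam();
translate([0, 502, 0]) staircase();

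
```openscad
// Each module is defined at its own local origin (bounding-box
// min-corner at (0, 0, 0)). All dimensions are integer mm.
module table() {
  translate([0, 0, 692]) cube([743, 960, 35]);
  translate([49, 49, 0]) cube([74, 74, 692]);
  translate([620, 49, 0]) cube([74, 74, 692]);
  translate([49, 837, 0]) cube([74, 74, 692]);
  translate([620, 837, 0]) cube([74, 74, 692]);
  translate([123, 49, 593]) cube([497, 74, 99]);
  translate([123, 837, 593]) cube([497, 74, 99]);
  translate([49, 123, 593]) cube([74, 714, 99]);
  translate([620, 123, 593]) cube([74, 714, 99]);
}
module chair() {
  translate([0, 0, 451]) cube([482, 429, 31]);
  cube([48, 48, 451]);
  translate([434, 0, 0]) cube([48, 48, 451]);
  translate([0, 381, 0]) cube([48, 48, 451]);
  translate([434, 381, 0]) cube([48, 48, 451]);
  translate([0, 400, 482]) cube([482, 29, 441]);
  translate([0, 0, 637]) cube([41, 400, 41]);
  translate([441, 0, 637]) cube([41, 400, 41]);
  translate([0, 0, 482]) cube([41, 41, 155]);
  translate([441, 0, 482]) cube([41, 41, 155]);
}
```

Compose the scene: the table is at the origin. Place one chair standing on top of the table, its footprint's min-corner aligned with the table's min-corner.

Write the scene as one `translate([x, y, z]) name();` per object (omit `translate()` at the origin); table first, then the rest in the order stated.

table();
translate([0, 0, 727]) chair();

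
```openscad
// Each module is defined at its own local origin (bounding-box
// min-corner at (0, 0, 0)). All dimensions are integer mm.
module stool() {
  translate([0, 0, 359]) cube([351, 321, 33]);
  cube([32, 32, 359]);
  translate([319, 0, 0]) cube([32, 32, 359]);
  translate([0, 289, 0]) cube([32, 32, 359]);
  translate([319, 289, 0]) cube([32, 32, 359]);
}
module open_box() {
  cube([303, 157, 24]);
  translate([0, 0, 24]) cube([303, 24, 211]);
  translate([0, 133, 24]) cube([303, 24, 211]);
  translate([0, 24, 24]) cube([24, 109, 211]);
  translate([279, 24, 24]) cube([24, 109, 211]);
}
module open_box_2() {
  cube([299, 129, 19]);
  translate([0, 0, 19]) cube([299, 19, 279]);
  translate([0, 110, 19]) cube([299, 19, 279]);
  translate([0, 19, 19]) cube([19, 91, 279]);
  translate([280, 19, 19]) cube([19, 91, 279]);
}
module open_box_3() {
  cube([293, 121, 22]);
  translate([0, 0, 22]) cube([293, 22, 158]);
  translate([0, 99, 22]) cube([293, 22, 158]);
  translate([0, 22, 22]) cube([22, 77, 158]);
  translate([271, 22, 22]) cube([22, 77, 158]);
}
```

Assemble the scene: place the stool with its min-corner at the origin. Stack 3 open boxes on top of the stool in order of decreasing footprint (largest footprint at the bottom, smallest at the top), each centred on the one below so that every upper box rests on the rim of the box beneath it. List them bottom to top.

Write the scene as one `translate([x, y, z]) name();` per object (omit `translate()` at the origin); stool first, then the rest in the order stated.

stool();
translate([24, 82, 392]) open_box();
translate([26, 96, 627]) open_box_2();
translate([29, 100, 925]) open_box_3();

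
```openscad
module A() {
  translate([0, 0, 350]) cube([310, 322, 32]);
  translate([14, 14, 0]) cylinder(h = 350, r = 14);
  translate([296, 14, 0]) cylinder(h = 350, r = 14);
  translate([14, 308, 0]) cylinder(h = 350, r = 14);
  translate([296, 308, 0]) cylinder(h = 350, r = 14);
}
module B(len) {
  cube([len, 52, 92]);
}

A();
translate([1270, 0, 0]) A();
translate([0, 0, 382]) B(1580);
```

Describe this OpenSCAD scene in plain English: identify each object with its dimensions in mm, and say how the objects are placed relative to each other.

A is a four-legged stool. The seat is a 310×322×32 mm slab whose top surface is at z = 382 mm; four round legs, each 28 mm in diameter, run from the floor (z = 0) to the underside of the seat, each leg's axis is inset half a diameter from the nearest pair of seat edges (so the leg's bounding box is flush with the corner).

B is a rectangular beam 1580 mm long (x), 52 mm deep (y), 92 mm thick (z).

The beam spans the tops of two stools placed 960 mm apart, resting at z = 382 mm.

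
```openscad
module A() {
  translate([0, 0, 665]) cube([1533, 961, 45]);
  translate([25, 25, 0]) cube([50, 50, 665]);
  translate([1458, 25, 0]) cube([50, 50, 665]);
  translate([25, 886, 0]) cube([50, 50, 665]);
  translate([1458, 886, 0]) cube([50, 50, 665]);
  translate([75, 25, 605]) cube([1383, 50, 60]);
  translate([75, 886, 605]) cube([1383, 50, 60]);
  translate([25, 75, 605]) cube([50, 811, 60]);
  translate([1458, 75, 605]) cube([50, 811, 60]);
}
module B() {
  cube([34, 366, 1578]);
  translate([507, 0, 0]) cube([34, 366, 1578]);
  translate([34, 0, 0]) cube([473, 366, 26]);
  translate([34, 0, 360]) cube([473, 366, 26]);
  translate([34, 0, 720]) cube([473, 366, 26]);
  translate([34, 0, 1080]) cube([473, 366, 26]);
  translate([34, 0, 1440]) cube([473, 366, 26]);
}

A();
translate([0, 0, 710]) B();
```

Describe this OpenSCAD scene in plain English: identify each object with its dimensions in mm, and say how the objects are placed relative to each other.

A is a table with a 1533×961 mm rectangular top, 45 mm thick, top surface at z = 710 mm, supported by four 50×50 mm square legs, each inset 25 mm from the nearest pair of top edges, running from the floor. Four apron rails, 50 mm thick and 60 mm tall, run between adjacent legs with their top edges flush with the underside of the top and their outer faces flush with the legs' outer faces.

B is an open bookshelf. Two side panels, each 34 mm thick, 366 mm deep and 1578 mm tall, stand 541 mm apart (outside-to-outside). Between them sit 5 shelves, each 26 mm thick and 366 mm deep, spanning the full gap between the sides. The bottom shelf rests on the floor (its underside at z = 0) and the clear gap between one shelf's top and the next shelf's underside is 334 mm.

The bookshelf is on top of the table.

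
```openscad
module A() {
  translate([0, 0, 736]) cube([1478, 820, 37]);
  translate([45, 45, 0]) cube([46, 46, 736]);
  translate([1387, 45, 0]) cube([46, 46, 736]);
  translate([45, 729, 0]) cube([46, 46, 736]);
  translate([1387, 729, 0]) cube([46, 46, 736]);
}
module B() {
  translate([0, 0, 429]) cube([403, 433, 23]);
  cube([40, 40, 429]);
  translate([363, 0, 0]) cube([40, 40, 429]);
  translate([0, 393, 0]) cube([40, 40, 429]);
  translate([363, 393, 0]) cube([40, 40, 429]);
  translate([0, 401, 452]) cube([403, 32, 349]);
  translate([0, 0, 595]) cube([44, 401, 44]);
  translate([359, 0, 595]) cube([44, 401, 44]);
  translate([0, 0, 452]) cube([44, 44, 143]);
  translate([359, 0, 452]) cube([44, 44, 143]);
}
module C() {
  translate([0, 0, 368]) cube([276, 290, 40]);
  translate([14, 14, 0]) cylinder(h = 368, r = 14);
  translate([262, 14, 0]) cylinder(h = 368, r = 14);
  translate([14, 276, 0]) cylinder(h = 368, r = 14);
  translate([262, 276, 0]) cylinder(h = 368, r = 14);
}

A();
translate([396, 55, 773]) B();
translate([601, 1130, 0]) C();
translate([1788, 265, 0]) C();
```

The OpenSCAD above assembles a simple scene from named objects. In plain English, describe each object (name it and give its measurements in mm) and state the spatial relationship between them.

A is a rectangular dining table. The top is 1478×820×37 mm with its upper surface at z = 773 mm. It stands on four 46×46 mm square legs, each inset 45 mm from the nearest pair of top edges, running from the floor to the underside of the top.

B is a chair: 403×433 mm seat, 23 mm thick, top at z = 452 mm, on four 40 mm square corner legs flush with the seat edges. A 32 mm thick backrest slab spans the full seat width, extending 349 mm above the seat top, its back face flush with the seat's +y edge. Two armrests of 44×44 mm section run along each side from the seat's front edge to the front of the backrest, top faces 187 mm above the seat top and outer faces flush with the seat's x-edges; a 44×44 mm post under the front of each armrest stands on the seat at the front corner.

C is a simple wooden stool: a rectangular seat 276 mm (x) by 290 mm (y), 40 mm thick, top face at z = 408 mm, on four round legs, each 28 mm in diameter. The legs rest on z = 0, each leg's axis is inset half a diameter from the nearest pair of seat edges (so the leg's bounding box is flush with the corner).

The chair is on top of the table. Two stools sit around the table at the +y, +x sides.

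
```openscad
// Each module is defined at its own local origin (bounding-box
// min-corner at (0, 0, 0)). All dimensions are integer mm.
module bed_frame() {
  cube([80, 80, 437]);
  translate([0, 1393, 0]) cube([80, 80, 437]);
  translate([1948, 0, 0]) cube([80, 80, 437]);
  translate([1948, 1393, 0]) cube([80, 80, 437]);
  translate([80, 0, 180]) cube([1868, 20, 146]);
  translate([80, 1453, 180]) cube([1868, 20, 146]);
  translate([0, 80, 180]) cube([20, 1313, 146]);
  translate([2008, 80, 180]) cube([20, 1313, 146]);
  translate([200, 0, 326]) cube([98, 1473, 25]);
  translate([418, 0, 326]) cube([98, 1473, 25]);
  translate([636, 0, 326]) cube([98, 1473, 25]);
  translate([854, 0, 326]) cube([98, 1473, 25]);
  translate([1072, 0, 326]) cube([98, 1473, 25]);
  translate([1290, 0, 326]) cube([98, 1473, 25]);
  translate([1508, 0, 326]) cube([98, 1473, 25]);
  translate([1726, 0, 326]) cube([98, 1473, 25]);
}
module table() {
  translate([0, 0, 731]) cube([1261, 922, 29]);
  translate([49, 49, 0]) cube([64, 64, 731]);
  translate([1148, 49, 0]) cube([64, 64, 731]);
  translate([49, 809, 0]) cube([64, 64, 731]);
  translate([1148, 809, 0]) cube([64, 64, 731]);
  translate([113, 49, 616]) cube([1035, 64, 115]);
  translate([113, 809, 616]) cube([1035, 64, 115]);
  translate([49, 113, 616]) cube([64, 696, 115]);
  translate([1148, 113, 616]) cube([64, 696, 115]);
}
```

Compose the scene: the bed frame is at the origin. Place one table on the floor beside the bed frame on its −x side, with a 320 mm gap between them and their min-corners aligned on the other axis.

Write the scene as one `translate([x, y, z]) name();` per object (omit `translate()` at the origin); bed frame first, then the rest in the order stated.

bed_frame();
translate([-1581, 0, 0]) table();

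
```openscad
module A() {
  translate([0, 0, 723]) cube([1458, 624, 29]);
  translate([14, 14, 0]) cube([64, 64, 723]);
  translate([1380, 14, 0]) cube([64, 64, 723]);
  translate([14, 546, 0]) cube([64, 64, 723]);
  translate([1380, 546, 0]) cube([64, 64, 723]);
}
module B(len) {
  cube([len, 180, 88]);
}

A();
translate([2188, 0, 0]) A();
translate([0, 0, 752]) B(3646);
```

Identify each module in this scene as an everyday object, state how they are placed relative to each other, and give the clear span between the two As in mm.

A is a table. B is a beam. A beam spans the tops of two tables. The clear span between the two tables is 730 mm.

Second table starts at x = 2188; first ends at x = 1458; clear span = 2188 − 1458 = 730 mm.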